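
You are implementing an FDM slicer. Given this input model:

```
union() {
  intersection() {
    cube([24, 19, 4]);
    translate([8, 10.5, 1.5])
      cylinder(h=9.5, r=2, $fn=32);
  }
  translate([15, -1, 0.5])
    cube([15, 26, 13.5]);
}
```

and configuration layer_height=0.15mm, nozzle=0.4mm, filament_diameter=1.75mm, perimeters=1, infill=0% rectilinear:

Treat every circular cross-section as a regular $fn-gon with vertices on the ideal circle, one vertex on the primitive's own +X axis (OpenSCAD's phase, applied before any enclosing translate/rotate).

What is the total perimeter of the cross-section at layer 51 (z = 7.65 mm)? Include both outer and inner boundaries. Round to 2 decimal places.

82.00 mm

At z = 7.65 mm: the cube is absent (z outside [0, 4]); the r=2 cylinder at (8, 10.5) contributes a regular 32-gon of circumradius 2 (perimeter = 2·32·2.000·sin(180°/32) = 12.55 mm); Taking the intersection: at least one operand is absent at this height, so nothing remains; the cube at (15, -1) is present — its section is the full 15×26 rectangle (perimeter 82.00 mm); Merging all regions: only the 15×26 cube at (15, -1) is present, so the union is just that shape — boundary = 82.00 mm. Overall, the cross-section is a single solid region. Total boundary length (outer) = 82.00 mm.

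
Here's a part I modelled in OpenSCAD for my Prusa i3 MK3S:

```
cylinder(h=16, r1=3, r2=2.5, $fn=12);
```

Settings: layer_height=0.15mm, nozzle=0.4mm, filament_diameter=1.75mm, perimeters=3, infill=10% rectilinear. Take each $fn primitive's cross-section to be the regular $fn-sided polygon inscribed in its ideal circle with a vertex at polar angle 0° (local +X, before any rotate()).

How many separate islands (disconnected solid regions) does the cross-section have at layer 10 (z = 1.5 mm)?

At z = 1.5 mm: the cone: at t=0.094 of its height the radius interpolates to r₁+(r₂−r₁)t = 2.953, giving a regular 12-gon of that circumradius. Overall, the cross-section is a single solid region. Island count = 1.

1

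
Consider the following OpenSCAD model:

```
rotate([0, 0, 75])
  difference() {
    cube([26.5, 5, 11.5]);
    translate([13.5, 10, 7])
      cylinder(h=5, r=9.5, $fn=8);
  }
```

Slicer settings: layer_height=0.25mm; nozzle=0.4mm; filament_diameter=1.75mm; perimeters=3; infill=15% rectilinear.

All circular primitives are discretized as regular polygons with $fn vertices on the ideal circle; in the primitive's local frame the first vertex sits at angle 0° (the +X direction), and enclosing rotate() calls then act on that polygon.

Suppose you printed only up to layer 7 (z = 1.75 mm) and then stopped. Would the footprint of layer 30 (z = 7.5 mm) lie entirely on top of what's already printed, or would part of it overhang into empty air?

entirely on top

Compare the two slices. At z = 1.75: the cube (footprint 26.5×5) is included at this height (area 132.50 mm²); the cylinder at (13.5, 10) is not intersected at this z (z outside [7, 12]); Subtracting the remaining from the first: none of the subtracted shapes is present at this height, so the 26.5×5 cube is unchanged — area = 132.50 mm²; (whole slice rotated 75° about Z — lengths, areas and connectivity unchanged). At z = 7.5: the cube (footprint 26.5×5) is included at this height (area 132.50 mm²); the r=9.5 cylinder at (13.5, 10) contributes a regular 8-gon of circumradius 9.5 (area = (8/2)·9.500²·sin(360°/8) = 255.27 mm²); Taking the first minus the rest: starting from the 26.5×5 cube (132.50 mm²), the r=9.5 cylinder at (13.5, 10) partially overlaps it — only the 42.99 mm² overlap (of its 255.27 mm²) is removed, clipping the outline — area = 89.51 mm²; (rotated 75° about Z; rotation is an isometry so areas/perimeters/island counts are preserved). Checking containment: the cross-section at z = 7.5 is a subset of the cross-section at z = 1.75.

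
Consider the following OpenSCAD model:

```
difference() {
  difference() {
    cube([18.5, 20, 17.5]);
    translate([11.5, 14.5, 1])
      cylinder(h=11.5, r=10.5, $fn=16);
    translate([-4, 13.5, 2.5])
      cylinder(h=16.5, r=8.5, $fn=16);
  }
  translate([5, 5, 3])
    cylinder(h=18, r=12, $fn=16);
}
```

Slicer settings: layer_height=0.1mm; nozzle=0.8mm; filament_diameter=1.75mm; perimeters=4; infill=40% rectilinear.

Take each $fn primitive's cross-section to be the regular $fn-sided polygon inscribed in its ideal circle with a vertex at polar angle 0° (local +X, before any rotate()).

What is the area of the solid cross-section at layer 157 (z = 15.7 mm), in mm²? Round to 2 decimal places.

At z = 15.7 mm: the cube is present — its section is the full 18.5×20 rectangle (area 370.00 mm²); the cylinder at (11.5, 14.5) is not intersected at this z (z outside [1, 12.5]); the cylinder at (-4, 13.5): section is a regular 16-gon, circumradius r=8.5 (area = (16/2)·8.500²·sin(360°/16) = 221.19 mm²); After the difference (first − rest): starting from the 18.5×20 cube (370.00 mm²), the r=8.5 cylinder at (-4, 13.5) partially overlaps it — only the 45.49 mm² overlap (of its 221.19 mm²) is removed, clipping the outline — area = 324.51 mm²; the r=12 cylinder at (5, 5) contributes a regular 16-gon of circumradius 12 (area = (16/2)·12.000²·sin(360°/16) = 440.85 mm²); Taking the first minus the rest: starting from that combined region (324.51 mm²), the r=12 cylinder at (5, 5) partially overlaps it — only the 215.00 mm² overlap (of its 440.85 mm²) is removed, clipping the outline — area = 109.51 mm². Overall, the cross-section is a single solid region. Net area = 109.51 mm².

109.51 mm²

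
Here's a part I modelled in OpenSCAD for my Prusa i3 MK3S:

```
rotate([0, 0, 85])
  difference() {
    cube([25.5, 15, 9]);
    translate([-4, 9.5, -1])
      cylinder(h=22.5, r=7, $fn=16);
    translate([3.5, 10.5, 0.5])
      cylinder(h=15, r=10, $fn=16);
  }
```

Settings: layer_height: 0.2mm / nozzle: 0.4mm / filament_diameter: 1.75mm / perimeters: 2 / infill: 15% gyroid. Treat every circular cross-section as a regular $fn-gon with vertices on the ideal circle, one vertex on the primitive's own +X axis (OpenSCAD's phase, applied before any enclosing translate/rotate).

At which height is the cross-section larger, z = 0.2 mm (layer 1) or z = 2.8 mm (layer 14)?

Layer 1 (z = 0.2): the cube (footprint 25.5×15) is included at this height (area 382.50 mm²); the r=7 cylinder at (-4, 9.5) contributes a regular 16-gon of circumradius 7 (area = (16/2)·7.000²·sin(360°/16) = 150.01 mm²); the cylinder at (3.5, 10.5) is absent (z outside [0.5, 15.5]); After the difference (first − rest): starting from the 25.5×15 cube (382.50 mm²), the r=7 cylinder at (-4, 9.5) partially overlaps it — only the 23.00 mm² overlap (of its 150.01 mm²) is removed, clipping the outline — area = 359.50 mm²; (rotated 85° about Z; rotation is an isometry so areas/perimeters/island counts are preserved). So its area = 359.50 mm². Layer 14 (z = 2.8): the cube is present — its section is the full 25.5×15 rectangle (area 382.50 mm²); the r=7 cylinder at (-4, 9.5) gives a regular 16-gon of circumradius 7 (constant along its height) (area = (16/2)·7.000²·sin(360°/16) = 150.01 mm²); the r=10 cylinder at (3.5, 10.5) contributes a regular 16-gon of circumradius 10 (area = (16/2)·10.000²·sin(360°/16) = 306.15 mm²); Subtracting the remaining from the first: starting from the 25.5×15 cube (382.50 mm²), the r=7 cylinder at (-4, 9.5) partially overlaps it — only the 23.00 mm² overlap (of its 150.01 mm²) is removed, clipping the outline; the r=10 cylinder at (3.5, 10.5) partially overlaps it — only the 145.95 mm² overlap (of its 306.15 mm²) is removed, clipping the outline — area = 213.55 mm²; (whole slice rotated 85° about Z — lengths, areas and connectivity unchanged). So its area = 213.55 mm². Layer 1 is larger (359.50 vs 213.55 mm²).

layer 1 (z = 0.2 mm)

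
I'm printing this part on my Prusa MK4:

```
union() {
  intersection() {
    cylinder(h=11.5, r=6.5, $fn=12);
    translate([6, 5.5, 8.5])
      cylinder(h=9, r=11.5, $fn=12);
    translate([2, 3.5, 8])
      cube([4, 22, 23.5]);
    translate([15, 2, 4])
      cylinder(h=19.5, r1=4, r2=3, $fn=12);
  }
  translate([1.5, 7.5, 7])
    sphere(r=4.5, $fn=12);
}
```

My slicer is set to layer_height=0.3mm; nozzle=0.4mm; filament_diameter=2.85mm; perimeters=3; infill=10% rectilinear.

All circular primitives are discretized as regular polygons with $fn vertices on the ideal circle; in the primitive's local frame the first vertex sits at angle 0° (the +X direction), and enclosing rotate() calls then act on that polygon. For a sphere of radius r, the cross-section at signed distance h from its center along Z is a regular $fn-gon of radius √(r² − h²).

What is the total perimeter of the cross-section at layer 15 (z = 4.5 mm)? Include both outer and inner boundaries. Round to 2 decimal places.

At z = 4.5 mm: the cylinder: section is a regular 12-gon, circumradius r=6.5 (perimeter = 2·12·6.500·sin(180°/12) = 40.38 mm); the cylinder at (6, 5.5) is absent (z outside [8.5, 17.5]); the cube at (2, 3.5) is not intersected at this z (z outside [8, 31.5]); the cone at (15, 2) contributes a regular 12-gon of circumradius 3.974 (interpolated between r1=4 and r2=3 at t=0.026) (perimeter = 2·12·3.974·sin(180°/12) = 24.69 mm); Keeping only the common overlap: at least one operand is absent at this height, so nothing remains; the r=4.5 sphere at (1.5, 7.5) contributes a regular 12-gon of circumradius √(4.5²−2.5²) = 3.742 (perimeter = 2·12·3.742·sin(180°/12) = 23.24 mm); Merging all regions: only the r=4.5 sphere at (1.5, 7.5) is present, so the union is just that shape — boundary = 23.24 mm. Overall, the cross-section is a single solid region. Total boundary length (outer) = 23.24 mm.

23.24 mm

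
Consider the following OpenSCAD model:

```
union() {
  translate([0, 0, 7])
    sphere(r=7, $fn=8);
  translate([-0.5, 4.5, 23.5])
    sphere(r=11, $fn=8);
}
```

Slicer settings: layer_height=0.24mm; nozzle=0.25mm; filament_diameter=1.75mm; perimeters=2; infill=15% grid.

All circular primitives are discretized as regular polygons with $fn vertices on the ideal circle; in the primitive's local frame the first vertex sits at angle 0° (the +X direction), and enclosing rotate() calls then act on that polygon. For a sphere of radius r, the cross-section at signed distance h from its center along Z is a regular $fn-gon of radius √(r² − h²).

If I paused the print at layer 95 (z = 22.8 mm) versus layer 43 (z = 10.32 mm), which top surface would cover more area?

layer 95 (z = 22.8 mm)

Layer 95 (z = 22.8): the sphere is not intersected at this z (|z−center|=15.800 > r=7); the r=11 sphere at (-0.5, 4.5) slices to a regular 8-gon of circumradius 10.978 (√(r²−h²) with h=0.7 from center) (area = (8/2)·10.978²·sin(360°/8) = 340.85 mm²); Combining (union): only the r=11 sphere at (-0.5, 4.5) is present, so the union is just that shape — area = 340.85 mm². So its area = 340.85 mm². Layer 43 (z = 10.32): the sphere: section is a regular 8-gon, circumradius = √(r²−h²) = √(7²−3.32²) = 6.163 (area = (8/2)·6.163²·sin(360°/8) = 107.42 mm²); the sphere at (-0.5, 4.5) is not intersected at this z (|z−center|=13.180 > r=11); Merging all regions: only the r=7 sphere is present, so the union is just that shape — area = 107.42 mm². So its area = 107.42 mm². Layer 95 is larger (340.85 vs 107.42 mm²).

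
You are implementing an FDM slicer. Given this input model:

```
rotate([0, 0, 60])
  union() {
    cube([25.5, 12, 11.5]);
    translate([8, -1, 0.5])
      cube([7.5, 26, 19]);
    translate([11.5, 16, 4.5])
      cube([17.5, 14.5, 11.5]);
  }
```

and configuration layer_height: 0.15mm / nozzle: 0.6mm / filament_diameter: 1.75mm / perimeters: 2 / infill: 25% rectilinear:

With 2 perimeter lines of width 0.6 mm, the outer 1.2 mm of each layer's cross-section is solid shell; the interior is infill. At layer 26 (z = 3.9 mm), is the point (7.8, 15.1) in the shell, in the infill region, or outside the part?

shell

At z = 3.9 mm: the 25.5×12 cube contributes its full rectangle; the cube at (8, -1) (footprint 7.5×26) is included at this height; the cube at (11.5, 16) does not reach this height (z outside [4.5, 16]); Merging all regions: the regions partially overlap (shared area 90.00 mm²), so overlapping operands fuse into one piece — 1 connected region; (rotated 60° about Z; rotation is an isometry so areas/perimeters/island counts are preserved). Overall, the cross-section is a single solid region. Undo the 60° rotation: the query point maps to (16.977, 0.795) in the un-rotated model frame. The nearest boundary edge runs (25.50, 0.00)→(15.50, 0.00); distance from the point to it = 0.80 mm. The point is inside the cross-section, 0.80 mm from the nearest boundary — within the 1.2 mm shell band (2 × 0.6).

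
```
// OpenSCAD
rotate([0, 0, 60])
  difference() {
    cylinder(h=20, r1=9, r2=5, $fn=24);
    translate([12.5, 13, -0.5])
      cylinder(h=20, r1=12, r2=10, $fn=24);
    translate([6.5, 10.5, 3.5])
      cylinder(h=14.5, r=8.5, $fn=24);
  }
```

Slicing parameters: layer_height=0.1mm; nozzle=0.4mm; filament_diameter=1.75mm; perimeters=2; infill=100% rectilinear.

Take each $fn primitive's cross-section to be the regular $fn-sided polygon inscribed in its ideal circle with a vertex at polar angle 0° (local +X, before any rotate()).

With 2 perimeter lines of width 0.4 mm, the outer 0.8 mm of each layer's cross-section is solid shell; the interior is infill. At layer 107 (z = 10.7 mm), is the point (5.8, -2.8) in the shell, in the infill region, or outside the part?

shell

At z = 10.7 mm: the cone contributes a regular 24-gon of circumradius 6.860 (interpolated between r1=9 and r2=5 at t=0.535); the cone at (12.5, 13): at t=0.560 of its height the radius interpolates to r₁+(r₂−r₁)t = 10.880, giving a regular 24-gon of that circumradius; the r=8.5 cylinder at (6.5, 10.5) gives a regular 24-gon of circumradius 8.5 (constant along its height); After the difference (first − rest): starting from the cone, the cone at (12.5, 13) misses the remaining region (no effect); the r=8.5 cylinder at (6.5, 10.5) partially overlaps it — only the 17.75 mm² overlap (of its 224.40 mm²) is removed, clipping the outline — 1 connected region; (whole slice rotated 60° about Z — lengths, areas and connectivity unchanged). Overall, the cross-section is a single solid region. Undo the 60° rotation: the query point maps to (0.475, -6.423) in the un-rotated model frame. The nearest boundary edge runs (1.78, -6.63)→(-0.00, -6.86); distance from the point to it = 0.37 mm. The point is inside the cross-section, 0.37 mm from the nearest boundary — within the 0.8 mm shell band (2 × 0.4).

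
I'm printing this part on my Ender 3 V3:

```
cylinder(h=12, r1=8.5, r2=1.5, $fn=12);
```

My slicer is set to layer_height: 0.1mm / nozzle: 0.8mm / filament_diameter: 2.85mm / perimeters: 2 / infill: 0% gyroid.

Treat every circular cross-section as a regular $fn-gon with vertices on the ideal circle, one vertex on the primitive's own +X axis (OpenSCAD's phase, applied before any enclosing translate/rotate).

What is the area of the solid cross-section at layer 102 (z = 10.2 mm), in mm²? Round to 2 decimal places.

At z = 10.2 mm: the cone contributes a regular 12-gon of circumradius 2.550 (interpolated between r1=8.5 and r2=1.5 at t=0.850) (area = (12/2)·2.550²·sin(360°/12) = 19.51 mm²). Overall, the cross-section is a single solid region. Net area = 19.51 mm².

19.51 mm²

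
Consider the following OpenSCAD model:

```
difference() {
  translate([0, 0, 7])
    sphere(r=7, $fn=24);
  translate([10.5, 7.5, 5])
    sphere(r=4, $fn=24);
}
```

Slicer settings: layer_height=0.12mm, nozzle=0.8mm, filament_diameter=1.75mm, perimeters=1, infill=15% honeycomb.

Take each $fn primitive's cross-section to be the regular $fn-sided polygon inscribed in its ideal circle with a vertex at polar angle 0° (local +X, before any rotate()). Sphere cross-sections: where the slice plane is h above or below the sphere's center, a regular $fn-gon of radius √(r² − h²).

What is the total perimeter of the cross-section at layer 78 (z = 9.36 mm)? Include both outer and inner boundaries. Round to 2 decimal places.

41.29 mm

At z = 9.36 mm: the sphere: section is a regular 24-gon, circumradius = √(r²−h²) = √(7²−2.36²) = 6.590 (perimeter = 2·24·6.590·sin(180°/24) = 41.29 mm); the sphere at (10.5, 7.5) does not reach this height (|z−center|=4.360 > r=4); Taking the first minus the rest: none of the subtracted shapes is present at this height, so the r=7 sphere is unchanged — boundary = 41.29 mm. Overall, the cross-section is a single solid region. Total boundary length (outer) = 41.29 mm.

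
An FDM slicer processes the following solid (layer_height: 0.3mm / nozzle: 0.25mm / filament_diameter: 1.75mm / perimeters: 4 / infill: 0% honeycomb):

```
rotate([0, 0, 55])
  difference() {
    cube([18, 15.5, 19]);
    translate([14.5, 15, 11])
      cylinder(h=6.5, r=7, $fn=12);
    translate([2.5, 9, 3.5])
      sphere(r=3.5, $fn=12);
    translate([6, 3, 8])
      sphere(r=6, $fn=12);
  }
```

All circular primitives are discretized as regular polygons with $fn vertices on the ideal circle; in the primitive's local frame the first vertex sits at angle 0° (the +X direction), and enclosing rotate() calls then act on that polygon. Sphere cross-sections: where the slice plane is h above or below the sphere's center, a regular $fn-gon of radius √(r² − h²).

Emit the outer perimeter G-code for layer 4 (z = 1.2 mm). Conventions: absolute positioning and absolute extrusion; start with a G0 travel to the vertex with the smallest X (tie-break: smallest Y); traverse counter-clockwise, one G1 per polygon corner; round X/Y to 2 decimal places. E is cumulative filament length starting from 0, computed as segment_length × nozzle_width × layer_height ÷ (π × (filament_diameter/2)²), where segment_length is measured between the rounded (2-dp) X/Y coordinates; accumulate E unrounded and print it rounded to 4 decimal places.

At z = 1.2 mm: the cube is present — its section is the full 18×15.5 rectangle; the cylinder at (14.5, 15) is not intersected at this z (z outside [11, 17.5]); the sphere at (2.5, 9): section is a regular 12-gon, circumradius = √(r²−h²) = √(3.5²−2.3²) = 2.638; the sphere at (6, 3) is absent (|z−center|=6.800 > r=6); Taking the first minus the rest: starting from the 18×15.5 cube, the r=3.5 sphere at (2.5, 9) partially overlaps it — only the 20.81 mm² overlap (of its 20.88 mm²) is removed, clipping the outline — 1 connected region; (rotated 55° about Z; rotation is an isometry so areas/perimeters/island counts are preserved). The outline is a single polygon with 17 vertices. Extrusion per mm of travel: 0.25 × 0.3 / (π × 0.875²) = 0.031181. Accumulating E over each segment gives final E = 2.5349.

G0 X-12.70 Y8.89 Z1.20
G1 X-7.79 Y5.46 E0.1868
G1 X-8.33 Y6.10 E0.2129
G1 X-8.57 Y7.44 E0.2553
G1 X-8.10 Y8.72 E0.2978
G1 X-7.05 Y9.60 E0.3406
G1 X-5.71 Y9.84 E0.3830
G1 X-4.43 Y9.37 E0.4255
G1 X-3.55 Y8.33 E0.4680
G1 X-3.31 Y6.98 E0.5108
G1 X-3.78 Y5.70 E0.5533
G1 X-4.82 Y4.82 E0.5958
G1 X-6.17 Y4.58 E0.6385
G1 X-6.95 Y4.87 E0.6645
G1 X0.00 Y0.00 E0.9291
G1 X10.32 Y14.74 E1.4901
G1 X-2.37 Y23.64 E1.9734
G1 X-12.70 Y8.89 E2.5349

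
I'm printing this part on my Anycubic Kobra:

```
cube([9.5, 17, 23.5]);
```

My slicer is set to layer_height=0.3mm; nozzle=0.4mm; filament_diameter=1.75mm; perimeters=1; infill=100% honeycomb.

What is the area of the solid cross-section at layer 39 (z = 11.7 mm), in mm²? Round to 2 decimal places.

At z = 11.7 mm: the cube is present — its section is the full 9.5×17 rectangle (area 161.50 mm²). Overall, the cross-section is a single solid region. Net area = 161.50 mm².

161.50 mm²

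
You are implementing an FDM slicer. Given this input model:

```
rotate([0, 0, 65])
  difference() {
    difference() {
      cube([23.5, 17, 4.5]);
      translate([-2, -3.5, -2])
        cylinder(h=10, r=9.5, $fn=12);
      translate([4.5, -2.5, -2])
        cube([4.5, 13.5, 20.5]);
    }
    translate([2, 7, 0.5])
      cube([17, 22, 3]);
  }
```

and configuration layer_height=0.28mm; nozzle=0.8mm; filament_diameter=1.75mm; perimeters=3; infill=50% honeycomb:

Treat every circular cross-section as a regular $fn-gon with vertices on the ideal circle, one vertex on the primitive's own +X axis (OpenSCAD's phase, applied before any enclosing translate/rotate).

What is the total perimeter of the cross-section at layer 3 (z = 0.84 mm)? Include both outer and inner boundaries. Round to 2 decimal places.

At z = 0.84 mm: the cube (footprint 23.5×17) is included at this height (perimeter 81.00 mm); the cylinder at (-2, -3.5): section is a regular 12-gon, circumradius r=9.5 (perimeter = 2·12·9.500·sin(180°/12) = 59.01 mm); the cube at (4.5, -2.5) (footprint 4.5×13.5) is included at this height (perimeter 36.00 mm); Subtracting the remaining from the first: starting from the 23.5×17 cube, the r=9.5 cylinder at (-2, -3.5) partially overlaps it — only the 24.61 mm² overlap (of its 270.75 mm²) is removed, clipping the outline; the 4.5×13.5 cube at (4.5, -2.5) partially overlaps it — only the 45.64 mm² overlap (of its 60.75 mm²) is removed, clipping the outline — boundary = 95.38 mm; the 17×22 cube at (2, 7) contributes its full rectangle (perimeter 78.00 mm); Subtracting the remaining from the first: starting from the result so far, the 17×22 cube at (2, 7) partially overlaps it — only the 152.00 mm² overlap (of its 374.00 mm²) is removed, clipping the outline — boundary = 98.38 mm; (whole slice rotated 65° about Z — lengths, areas and connectivity unchanged). Overall, the cross-section has 2 separate islands. Total boundary length (outer) = 98.38 mm.

98.38 mm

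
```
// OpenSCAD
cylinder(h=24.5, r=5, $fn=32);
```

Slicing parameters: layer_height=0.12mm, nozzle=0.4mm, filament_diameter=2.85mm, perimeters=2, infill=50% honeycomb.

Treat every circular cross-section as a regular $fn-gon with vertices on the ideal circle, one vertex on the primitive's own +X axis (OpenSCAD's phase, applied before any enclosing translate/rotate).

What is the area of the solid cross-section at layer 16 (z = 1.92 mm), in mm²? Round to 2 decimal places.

At z = 1.92 mm: the cylinder: section is a regular 32-gon, circumradius r=5 (area = (32/2)·5.000²·sin(360°/32) = 78.04 mm²). Overall, the cross-section is a single solid region. Net area = 78.04 mm².

78.04 mm²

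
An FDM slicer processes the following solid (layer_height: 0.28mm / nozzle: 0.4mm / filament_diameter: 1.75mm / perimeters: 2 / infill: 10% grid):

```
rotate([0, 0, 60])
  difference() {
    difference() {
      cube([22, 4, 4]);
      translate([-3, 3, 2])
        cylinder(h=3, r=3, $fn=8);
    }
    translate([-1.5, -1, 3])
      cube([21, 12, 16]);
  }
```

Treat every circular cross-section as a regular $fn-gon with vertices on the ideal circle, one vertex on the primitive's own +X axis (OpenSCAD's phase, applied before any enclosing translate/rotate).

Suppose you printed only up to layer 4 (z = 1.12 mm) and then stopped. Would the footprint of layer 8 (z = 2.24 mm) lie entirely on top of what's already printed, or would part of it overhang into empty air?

entirely on top

Compare the two slices. At z = 1.12: the cube is present — its section is the full 22×4 rectangle (area 88.00 mm²); the cylinder at (-3, 3) is not intersected at this z (z outside [2, 5]); After the difference (first − rest): none of the subtracted shapes is present at this height, so the 22×4 cube is unchanged — area = 88.00 mm²; the cube at (-1.5, -1) does not reach this height (z outside [3, 19]); Subtracting the remaining from the first: none of the subtracted shapes is present at this height, so that combined region is unchanged — area = 88.00 mm²; (whole slice rotated 60° about Z — lengths, areas and connectivity unchanged). At z = 2.24: the cube (footprint 22×4) is included at this height (area 88.00 mm²); the r=3 cylinder at (-3, 3) gives a regular 8-gon of circumradius 3 (constant along its height) (area = (8/2)·3.000²·sin(360°/8) = 25.46 mm²); Subtracting the remaining from the first: starting from the 22×4 cube (88.00 mm²), the r=3 cylinder at (-3, 3) misses the remaining region (no effect) — area = 88.00 mm²; the cube at (-1.5, -1) does not reach this height (z outside [3, 19]); Subtracting the remaining from the first: none of the subtracted shapes is present at this height, so the result so far is unchanged — area = 88.00 mm²; (rotated 60° about Z; rotation is an isometry so areas/perimeters/island counts are preserved). Checking containment: the cross-section at z = 2.24 is a subset of the cross-section at z = 1.12.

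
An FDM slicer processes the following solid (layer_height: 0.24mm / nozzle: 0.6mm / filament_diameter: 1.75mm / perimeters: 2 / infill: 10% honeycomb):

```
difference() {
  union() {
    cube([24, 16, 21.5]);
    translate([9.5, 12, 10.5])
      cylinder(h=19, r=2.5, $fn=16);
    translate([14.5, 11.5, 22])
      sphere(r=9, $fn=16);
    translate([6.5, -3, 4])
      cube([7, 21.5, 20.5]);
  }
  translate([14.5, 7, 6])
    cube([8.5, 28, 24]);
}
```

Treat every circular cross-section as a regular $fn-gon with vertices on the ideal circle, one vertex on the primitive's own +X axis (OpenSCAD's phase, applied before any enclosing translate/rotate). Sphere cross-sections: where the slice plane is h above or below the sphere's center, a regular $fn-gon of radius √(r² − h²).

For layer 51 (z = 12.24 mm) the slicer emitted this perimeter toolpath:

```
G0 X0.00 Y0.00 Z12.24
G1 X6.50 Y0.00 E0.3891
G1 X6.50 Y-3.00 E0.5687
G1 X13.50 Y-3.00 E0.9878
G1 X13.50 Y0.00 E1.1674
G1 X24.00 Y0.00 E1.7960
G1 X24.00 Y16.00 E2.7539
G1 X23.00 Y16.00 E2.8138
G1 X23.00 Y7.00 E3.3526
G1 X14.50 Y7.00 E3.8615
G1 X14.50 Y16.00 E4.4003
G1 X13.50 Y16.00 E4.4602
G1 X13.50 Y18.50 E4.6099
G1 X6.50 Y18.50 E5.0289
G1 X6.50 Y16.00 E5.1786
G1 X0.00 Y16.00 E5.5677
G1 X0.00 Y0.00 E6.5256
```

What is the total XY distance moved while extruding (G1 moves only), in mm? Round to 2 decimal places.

Sum the Euclidean lengths of each G1 segment: total = 109.00 mm.

109.00 mm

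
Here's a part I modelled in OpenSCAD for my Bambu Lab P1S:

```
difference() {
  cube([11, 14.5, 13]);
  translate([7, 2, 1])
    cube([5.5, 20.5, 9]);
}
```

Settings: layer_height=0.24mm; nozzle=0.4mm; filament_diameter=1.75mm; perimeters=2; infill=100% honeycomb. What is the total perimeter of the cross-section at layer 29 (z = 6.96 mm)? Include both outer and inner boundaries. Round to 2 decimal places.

51.00 mm

At z = 6.96 mm: the 11×14.5 cube contributes its full rectangle (perimeter 51.00 mm); the 5.5×20.5 cube at (7, 2) contributes its full rectangle (perimeter 52.00 mm); Subtracting the remaining from the first: starting from the 11×14.5 cube, the 5.5×20.5 cube at (7, 2) partially overlaps it — only the 50.00 mm² overlap (of its 112.75 mm²) is removed, clipping the outline — boundary = 51.00 mm. Overall, the cross-section is a single solid region. Total boundary length (outer) = 51.00 mm.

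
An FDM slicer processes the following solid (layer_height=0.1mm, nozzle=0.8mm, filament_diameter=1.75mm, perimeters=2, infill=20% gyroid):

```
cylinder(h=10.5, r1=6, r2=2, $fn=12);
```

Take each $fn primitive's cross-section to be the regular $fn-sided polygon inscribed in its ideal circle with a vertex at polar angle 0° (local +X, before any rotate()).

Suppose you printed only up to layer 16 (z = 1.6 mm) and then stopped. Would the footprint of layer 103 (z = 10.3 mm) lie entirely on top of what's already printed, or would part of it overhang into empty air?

entirely on top

Compare the two slices. At z = 1.6: the cone: at t=0.152 of its height the radius interpolates to r₁+(r₂−r₁)t = 5.390, giving a regular 12-gon of that circumradius (area = (12/2)·5.390²·sin(360°/12) = 87.17 mm²). At z = 10.3: the cone contributes a regular 12-gon of circumradius 2.076 (interpolated between r1=6 and r2=2 at t=0.981) (area = (12/2)·2.076²·sin(360°/12) = 12.93 mm²). Checking containment: the cross-section at z = 10.3 is a subset of the cross-section at z = 1.6.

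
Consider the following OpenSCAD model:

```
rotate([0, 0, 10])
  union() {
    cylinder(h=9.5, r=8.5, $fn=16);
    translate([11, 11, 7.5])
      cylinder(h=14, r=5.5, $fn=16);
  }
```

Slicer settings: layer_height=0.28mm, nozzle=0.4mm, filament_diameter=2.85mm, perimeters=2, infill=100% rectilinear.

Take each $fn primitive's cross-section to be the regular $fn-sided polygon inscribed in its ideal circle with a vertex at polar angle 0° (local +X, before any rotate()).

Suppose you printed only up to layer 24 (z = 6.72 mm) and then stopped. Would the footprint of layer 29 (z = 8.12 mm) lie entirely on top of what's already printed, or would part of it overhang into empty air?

Compare the two slices. At z = 6.72: the cylinder: section is a regular 16-gon, circumradius r=8.5 (area = (16/2)·8.500²·sin(360°/16) = 221.19 mm²); the cylinder at (11, 11) is not intersected at this z (z outside [7.5, 21.5]); Combining (union): only the r=8.5 cylinder is present, so the union is just that shape — area = 221.19 mm²; (rotated 10° about Z; rotation is an isometry so areas/perimeters/island counts are preserved). At z = 8.12: the r=8.5 cylinder gives a regular 16-gon of circumradius 8.5 (constant along its height) (area = (16/2)·8.500²·sin(360°/16) = 221.19 mm²); the cylinder at (11, 11): section is a regular 16-gon, circumradius r=5.5 (area = (16/2)·5.500²·sin(360°/16) = 92.61 mm²); Combining (union): the 2 present regions are separate (no shared area or edge), so areas and boundary lengths simply add and each stays a separate island — area = 313.80 mm²; (whole slice rotated 10° about Z — lengths, areas and connectivity unchanged). Checking containment: at z = 8.12 the cross-section extends beyond the z = 6.72 cross-section by about 92.61 mm².

part overhangs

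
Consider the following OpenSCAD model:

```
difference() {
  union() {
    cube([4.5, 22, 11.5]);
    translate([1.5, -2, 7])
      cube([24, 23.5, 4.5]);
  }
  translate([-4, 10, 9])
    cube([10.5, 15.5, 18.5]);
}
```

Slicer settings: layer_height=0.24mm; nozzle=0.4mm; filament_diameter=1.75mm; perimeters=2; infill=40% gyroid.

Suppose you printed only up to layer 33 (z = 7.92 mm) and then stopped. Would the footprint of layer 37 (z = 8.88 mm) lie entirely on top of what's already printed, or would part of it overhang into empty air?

Compare the two slices. At z = 7.92: the 4.5×22 cube contributes its full rectangle (area 99.00 mm²); the cube at (1.5, -2) (footprint 24×23.5) is included at this height (area 564.00 mm²); Merging all regions: the regions partially overlap — summed areas 663.00 mm² minus the doubly-counted overlap 64.50 mm² gives 598.50 mm² — area = 598.50 mm²; the cube at (-4, 10) does not reach this height (z outside [9, 27.5]); Taking the first minus the rest: none of the subtracted shapes is present at this height, so the result so far is unchanged — area = 598.50 mm². At z = 8.88: the 4.5×22 cube contributes its full rectangle (area 99.00 mm²); the cube at (1.5, -2) is present — its section is the full 24×23.5 rectangle (area 564.00 mm²); Merging all regions: the regions partially overlap — summed areas 663.00 mm² minus the doubly-counted overlap 64.50 mm² gives 598.50 mm² — area = 598.50 mm²; the cube at (-4, 10) is absent (z outside [9, 27.5]); Subtracting the remaining from the first: none of the subtracted shapes is present at this height, so that combined region is unchanged — area = 598.50 mm². Checking containment: the cross-section at z = 8.88 is a subset of the cross-section at z = 7.92.

entirely on top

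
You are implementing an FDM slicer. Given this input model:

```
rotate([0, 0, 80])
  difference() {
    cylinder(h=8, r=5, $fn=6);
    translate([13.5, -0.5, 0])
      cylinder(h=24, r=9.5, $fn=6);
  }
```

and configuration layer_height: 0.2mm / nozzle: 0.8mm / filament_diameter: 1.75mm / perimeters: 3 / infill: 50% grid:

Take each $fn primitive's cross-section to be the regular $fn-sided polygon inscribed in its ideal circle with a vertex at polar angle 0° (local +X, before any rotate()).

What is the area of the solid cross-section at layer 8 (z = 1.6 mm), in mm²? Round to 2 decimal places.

At z = 1.6 mm: the r=5 cylinder contributes a regular 6-gon of circumradius 5 (area = (6/2)·5.000²·sin(360°/6) = 64.95 mm²); the r=9.5 cylinder at (13.5, -0.5) contributes a regular 6-gon of circumradius 9.5 (area = (6/2)·9.500²·sin(360°/6) = 234.48 mm²); Taking the first minus the rest: starting from the r=5 cylinder (64.95 mm²), the r=9.5 cylinder at (13.5, -0.5) partially overlaps it — only the 0.79 mm² overlap (of its 234.48 mm²) is removed, clipping the outline — area = 64.16 mm²; (whole slice rotated 80° about Z — lengths, areas and connectivity unchanged). Overall, the cross-section is a single solid region. Net area = 64.16 mm².

64.16 mm²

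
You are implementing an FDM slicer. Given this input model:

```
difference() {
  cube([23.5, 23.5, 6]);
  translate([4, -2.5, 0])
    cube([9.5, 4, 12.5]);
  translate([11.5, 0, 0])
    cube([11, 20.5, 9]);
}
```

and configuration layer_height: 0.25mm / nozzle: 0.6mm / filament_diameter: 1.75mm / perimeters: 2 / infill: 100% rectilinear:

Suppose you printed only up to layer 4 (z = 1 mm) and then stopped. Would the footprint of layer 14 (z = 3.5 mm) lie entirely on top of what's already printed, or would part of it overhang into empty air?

entirely on top

Compare the two slices. At z = 1: the 23.5×23.5 cube contributes its full rectangle (area 552.25 mm²); the cube at (4, -2.5) (footprint 9.5×4) is included at this height (area 38.00 mm²); the cube at (11.5, 0) (footprint 11×20.5) is included at this height (area 225.50 mm²); Subtracting the remaining from the first: starting from the 23.5×23.5 cube (552.25 mm²), the 9.5×4 cube at (4, -2.5) partially overlaps it — only the 14.25 mm² overlap (of its 38.00 mm²) is removed, clipping the outline; the 11×20.5 cube at (11.5, 0) partially overlaps it — only the 222.50 mm² overlap (of its 225.50 mm²) is removed, clipping the outline — area = 315.50 mm². At z = 3.5: the cube (footprint 23.5×23.5) is included at this height (area 552.25 mm²); the cube at (4, -2.5) (footprint 9.5×4) is included at this height (area 38.00 mm²); the 11×20.5 cube at (11.5, 0) contributes its full rectangle (area 225.50 mm²); Taking the first minus the rest: starting from the 23.5×23.5 cube (552.25 mm²), the 9.5×4 cube at (4, -2.5) partially overlaps it — only the 14.25 mm² overlap (of its 38.00 mm²) is removed, clipping the outline; the 11×20.5 cube at (11.5, 0) partially overlaps it — only the 222.50 mm² overlap (of its 225.50 mm²) is removed, clipping the outline — area = 315.50 mm². Checking containment: the cross-section at z = 3.5 is a subset of the cross-section at z = 1.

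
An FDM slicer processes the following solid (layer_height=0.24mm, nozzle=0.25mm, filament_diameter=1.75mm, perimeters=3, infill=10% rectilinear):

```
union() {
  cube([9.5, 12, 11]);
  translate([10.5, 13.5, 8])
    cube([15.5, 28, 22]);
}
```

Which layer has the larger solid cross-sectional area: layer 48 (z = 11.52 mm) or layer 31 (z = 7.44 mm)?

layer 48 (z = 11.52 mm)

Layer 48 (z = 11.52): the cube does not reach this height (z outside [0, 11]); the cube at (10.5, 13.5) is present — its section is the full 15.5×28 rectangle (area 434.00 mm²); Combining (union): only the 15.5×28 cube at (10.5, 13.5) is present, so the union is just that shape — area = 434.00 mm². So its area = 434.00 mm². Layer 31 (z = 7.44): the cube (footprint 9.5×12) is included at this height (area 114.00 mm²); the cube at (10.5, 13.5) is absent (z outside [8, 30]); Taking the union: only the 9.5×12 cube is present, so the union is just that shape — area = 114.00 mm². So its area = 114.00 mm². Layer 48 is larger (434.00 vs 114.00 mm²).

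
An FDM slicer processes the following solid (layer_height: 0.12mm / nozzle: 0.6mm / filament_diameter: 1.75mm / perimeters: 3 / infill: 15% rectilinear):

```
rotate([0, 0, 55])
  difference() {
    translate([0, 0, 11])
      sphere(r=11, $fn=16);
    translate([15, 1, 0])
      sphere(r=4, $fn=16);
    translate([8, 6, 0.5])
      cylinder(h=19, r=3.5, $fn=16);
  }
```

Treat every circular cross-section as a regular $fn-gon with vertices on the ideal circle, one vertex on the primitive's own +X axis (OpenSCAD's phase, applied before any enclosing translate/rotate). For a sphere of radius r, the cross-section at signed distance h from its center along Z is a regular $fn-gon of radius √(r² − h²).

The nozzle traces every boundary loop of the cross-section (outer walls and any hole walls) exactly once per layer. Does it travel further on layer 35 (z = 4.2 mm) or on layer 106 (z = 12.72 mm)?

layer 106 (z = 12.72 mm)

Layer 35 (z = 4.2): the r=11 sphere contributes a regular 16-gon of circumradius √(11²−6.8²) = 8.646 (perimeter = 2·16·8.646·sin(180°/16) = 53.98 mm); the sphere at (15, 1) is not intersected at this z (|z−center|=4.200 > r=4); the r=3.5 cylinder at (8, 6) contributes a regular 16-gon of circumradius 3.5 (perimeter = 2·16·3.500·sin(180°/16) = 21.85 mm); Subtracting the remaining from the first: starting from the r=11 sphere, the r=3.5 cylinder at (8, 6) partially overlaps it — only the 7.91 mm² overlap (of its 37.50 mm²) is removed, clipping the outline — boundary = 54.80 mm; (whole slice rotated 55° about Z — lengths, areas and connectivity unchanged). So its perimeter = 54.80 mm. Layer 106 (z = 12.72): the sphere: section is a regular 16-gon, circumradius = √(r²−h²) = √(11²−1.72²) = 10.865 (perimeter = 2·16·10.865·sin(180°/16) = 67.83 mm); the sphere at (15, 1) is absent (|z−center|=12.720 > r=4); the r=3.5 cylinder at (8, 6) contributes a regular 16-gon of circumradius 3.5 (perimeter = 2·16·3.500·sin(180°/16) = 21.85 mm); After the difference (first − rest): starting from the r=11 sphere, the r=3.5 cylinder at (8, 6) partially overlaps it — only the 22.52 mm² overlap (of its 37.50 mm²) is removed, clipping the outline — boundary = 71.92 mm; (rotated 55° about Z; rotation is an isometry so areas/perimeters/island counts are preserved). So its perimeter = 71.92 mm. Layer 106 is larger (71.92 vs 54.80 mm).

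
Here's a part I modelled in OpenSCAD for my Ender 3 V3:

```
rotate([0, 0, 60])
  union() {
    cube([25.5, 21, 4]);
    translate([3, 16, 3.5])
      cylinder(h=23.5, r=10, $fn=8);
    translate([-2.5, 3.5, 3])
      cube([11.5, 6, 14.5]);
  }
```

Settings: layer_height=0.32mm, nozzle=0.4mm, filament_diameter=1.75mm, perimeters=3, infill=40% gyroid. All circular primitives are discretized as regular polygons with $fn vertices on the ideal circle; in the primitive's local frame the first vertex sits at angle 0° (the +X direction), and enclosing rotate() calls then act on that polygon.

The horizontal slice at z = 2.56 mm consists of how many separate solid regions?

1

At z = 2.56 mm: the 25.5×21 cube contributes its full rectangle; the cylinder at (3, 16) does not reach this height (z outside [3.5, 27]); the cube at (-2.5, 3.5) does not reach this height (z outside [3, 17.5]); Taking the union: only the 25.5×21 cube is present, so the union is just that shape — 1 connected region; (rotated 60° about Z; rotation is an isometry so areas/perimeters/island counts are preserved). The result has 1 disconnected region.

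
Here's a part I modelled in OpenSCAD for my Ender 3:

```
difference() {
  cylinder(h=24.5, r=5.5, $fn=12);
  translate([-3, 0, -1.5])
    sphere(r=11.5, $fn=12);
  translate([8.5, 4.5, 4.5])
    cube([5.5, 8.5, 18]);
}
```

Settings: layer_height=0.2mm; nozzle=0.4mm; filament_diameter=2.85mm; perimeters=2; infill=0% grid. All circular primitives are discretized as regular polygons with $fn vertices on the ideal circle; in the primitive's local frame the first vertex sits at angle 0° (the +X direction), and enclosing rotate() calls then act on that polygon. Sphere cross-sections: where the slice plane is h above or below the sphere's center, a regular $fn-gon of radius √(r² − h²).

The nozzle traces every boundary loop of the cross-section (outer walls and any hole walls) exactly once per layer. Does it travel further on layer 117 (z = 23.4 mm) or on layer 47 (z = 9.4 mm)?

layer 47 (z = 9.4 mm)

Layer 117 (z = 23.4): the r=5.5 cylinder gives a regular 12-gon of circumradius 5.5 (constant along its height) (perimeter = 2·12·5.500·sin(180°/12) = 34.16 mm); the sphere at (-3, 0) does not reach this height (|z−center|=24.900 > r=11.5); the cube at (8.5, 4.5) does not reach this height (z outside [4.5, 22.5]); Subtracting the remaining from the first: none of the subtracted shapes is present at this height, so the r=5.5 cylinder is unchanged — boundary = 34.16 mm. So its perimeter = 34.16 mm. Layer 47 (z = 9.4): the cylinder: section is a regular 12-gon, circumradius r=5.5 (perimeter = 2·12·5.500·sin(180°/12) = 34.16 mm); the sphere at (-3, 0): section is a regular 12-gon, circumradius = √(r²−h²) = √(11.5²−10.9²) = 3.666 (perimeter = 2·12·3.666·sin(180°/12) = 22.77 mm); the 5.5×8.5 cube at (8.5, 4.5) contributes its full rectangle (perimeter 28.00 mm); After the difference (first − rest): starting from the r=5.5 cylinder, the r=11.5 sphere at (-3, 0) partially overlaps it — only the 34.01 mm² overlap (of its 40.32 mm²) is removed, clipping the outline; the 5.5×8.5 cube at (8.5, 4.5) misses the remaining region (no effect) — boundary = 40.54 mm. So its perimeter = 40.54 mm. Layer 47 is larger (40.54 vs 34.16 mm).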